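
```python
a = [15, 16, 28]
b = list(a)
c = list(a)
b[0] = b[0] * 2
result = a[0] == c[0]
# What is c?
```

After line 1: a = [15, 16, 28]
After line 2 (b = list(a), copy): a = [15, 16, 28], b = [15, 16, 28]
After line 3 (c = list(a) is a copy, new object): c = [15, 16, 28]
After line 4 (b[0] = 15 * 2 = 30; only b mutates (copy)): a = [15, 16, 28], b = [30, 16, 28], c = [15, 16, 28]
After line 5 (a[0] = 15, c[0] = 15; result = True)

[15, 16, 28]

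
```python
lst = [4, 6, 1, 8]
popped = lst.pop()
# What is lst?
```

[4, 6, 1]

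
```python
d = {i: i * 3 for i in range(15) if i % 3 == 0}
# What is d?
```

{0: 0, 3: 9, 6: 18, 9: 27, 12: 36}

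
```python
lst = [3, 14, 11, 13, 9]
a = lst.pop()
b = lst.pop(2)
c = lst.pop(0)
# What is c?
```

After line 1: lst = [3, 14, 11, 13, 9]
After line 2 (pop() -> a = 9): lst = [3, 14, 11, 13]
After line 3 (pop(2) -> b = 11): lst = [3, 14, 13]
After line 4 (pop(0) -> c = 3): lst = [14, 13]

3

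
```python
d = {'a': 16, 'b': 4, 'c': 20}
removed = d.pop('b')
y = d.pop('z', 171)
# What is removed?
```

After line 1: d = {'a': 16, 'b': 4, 'c': 20}
After line 2 (pop 'b' returns 4): d = {'a': 16, 'c': 20}, removed = 4
After line 3 (pop 'z' missing, returns default 171): d = {'a': 16, 'c': 20}, y = 171

4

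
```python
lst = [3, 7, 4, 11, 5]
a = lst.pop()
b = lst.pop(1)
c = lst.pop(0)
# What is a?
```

After line 1: lst = [3, 7, 4, 11, 5]
After line 2 (pop() -> a = 5): lst = [3, 7, 4, 11]
After line 3 (pop(1) -> b = 7): lst = [3, 4, 11]
After line 4 (pop(0) -> c = 3): lst = [4, 11]

5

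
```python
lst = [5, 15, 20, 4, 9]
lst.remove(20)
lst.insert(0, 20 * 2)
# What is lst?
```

After line 1: lst = [5, 15, 20, 4, 9]
After line 2 (remove first 20): lst = [5, 15, 4, 9]
After line 3 (insert 40 at index 0): lst = [40, 5, 15, 4, 9]

[40, 5, 15, 4, 9]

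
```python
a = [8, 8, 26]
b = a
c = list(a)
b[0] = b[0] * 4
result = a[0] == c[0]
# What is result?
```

After line 1: a = [8, 8, 26]
After line 2 (b = a, alias): a = [8, 8, 26], b = [8, 8, 26]
After line 3 (c = list(a) is a copy, new object): c = [8, 8, 26]
After line 4 (b[0] = 8 * 4 = 32; mutates shared a/b): a = b = [32, 8, 26], c = [8, 8, 26]
After line 5 (a[0] = 32, c[0] = 8; result = False)

False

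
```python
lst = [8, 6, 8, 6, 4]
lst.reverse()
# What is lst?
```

[4, 6, 8, 6, 8]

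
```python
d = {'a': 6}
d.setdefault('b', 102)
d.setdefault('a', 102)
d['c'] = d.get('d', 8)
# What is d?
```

After line 1: d = {'a': 6}
After line 2 (setdefault adds 'b'=102): d = {'a': 6, 'b': 102}
After line 3 (setdefault 'a' no-op, already exists): d = {'a': 6, 'b': 102}
After line 4 (get('d', 8) returns default since 'd' not in d): d = {'a': 6, 'b': 102, 'c': 8}

{'a': 6, 'b': 102, 'c': 8}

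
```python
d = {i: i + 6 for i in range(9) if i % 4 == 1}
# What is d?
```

{1: 7, 5: 11}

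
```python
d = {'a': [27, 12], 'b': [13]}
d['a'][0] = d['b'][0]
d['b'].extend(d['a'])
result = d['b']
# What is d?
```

After line 1: d = {'a': [27, 12], 'b': [13]}
After line 2 (a[0] = b[0] = 13): d = {'a': [13, 12], 'b': [13]}
After line 3 (b.extend(a) appends [13, 12]): d = {'a': [13, 12], 'b': [13, 13, 12]}
After line 4: result = d['b'] = [13, 13, 12]

{'a': [13, 12], 'b': [13, 13, 12]}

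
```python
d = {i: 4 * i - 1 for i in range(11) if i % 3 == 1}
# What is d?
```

{1: 3, 4: 15, 7: 27, 10: 39}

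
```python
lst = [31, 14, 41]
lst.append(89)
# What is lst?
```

[31, 14, 41, 89]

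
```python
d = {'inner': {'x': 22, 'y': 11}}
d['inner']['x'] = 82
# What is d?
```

After line 1: d = {'inner': {'x': 22, 'y': 11}}
After line 2 (inner x overwritten): d = {'inner': {'x': 82, 'y': 11}}

{'inner': {'x': 82, 'y': 11}}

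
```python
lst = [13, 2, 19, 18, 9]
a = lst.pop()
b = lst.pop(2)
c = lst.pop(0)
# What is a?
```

After line 1: lst = [13, 2, 19, 18, 9]
After line 2 (pop() -> a = 9): lst = [13, 2, 19, 18]
After line 3 (pop(2) -> b = 19): lst = [13, 2, 18]
After line 4 (pop(0) -> c = 13): lst = [2, 18]

9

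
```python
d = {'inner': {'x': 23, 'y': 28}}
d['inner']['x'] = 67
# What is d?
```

After line 1: d = {'inner': {'x': 23, 'y': 28}}
After line 2 (inner x overwritten): d = {'inner': {'x': 67, 'y': 28}}

{'inner': {'x': 67, 'y': 28}}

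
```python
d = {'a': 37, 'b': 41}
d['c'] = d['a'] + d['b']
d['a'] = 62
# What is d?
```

After line 1: d = {'a': 37, 'b': 41}
After line 2 (d['c'] = 37 + 41): d = {'a': 37, 'b': 41, 'c': 78}
After line 3: d = {'a': 62, 'b': 41, 'c': 78}

{'a': 62, 'b': 41, 'c': 78}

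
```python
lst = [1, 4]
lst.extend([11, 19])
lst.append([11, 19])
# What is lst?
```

After line 1: lst = [1, 4]
After line 2 (extend unpacks [11, 19]): lst = [1, 4, 11, 19]
After line 3 (append adds [11, 19] as single element): lst = [1, 4, 11, 19, [11, 19]]

[1, 4, 11, 19, [11, 19]]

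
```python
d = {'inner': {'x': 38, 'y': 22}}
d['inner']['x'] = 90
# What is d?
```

After line 1: d = {'inner': {'x': 38, 'y': 22}}
After line 2 (inner x overwritten): d = {'inner': {'x': 90, 'y': 22}}

{'inner': {'x': 90, 'y': 22}}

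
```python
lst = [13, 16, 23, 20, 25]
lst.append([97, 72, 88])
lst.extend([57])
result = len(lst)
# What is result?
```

After line 1: lst = [13, 16, 23, 20, 25]
After line 2 (append adds [97, 72, 88] as single element): lst = [13, 16, 23, 20, 25, [97, 72, 88]]
After line 3 (extend unpacks [57], adds 57): lst = [13, 16, 23, 20, 25, [97, 72, 88], 57]
After line 4: result = len(lst) = 7

7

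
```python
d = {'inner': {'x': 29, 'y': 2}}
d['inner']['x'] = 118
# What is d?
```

After line 1: d = {'inner': {'x': 29, 'y': 2}}
After line 2 (inner x overwritten): d = {'inner': {'x': 118, 'y': 2}}

{'inner': {'x': 118, 'y': 2}}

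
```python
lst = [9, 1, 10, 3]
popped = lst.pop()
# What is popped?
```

3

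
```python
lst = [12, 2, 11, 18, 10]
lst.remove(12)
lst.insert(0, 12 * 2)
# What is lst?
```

After line 1: lst = [12, 2, 11, 18, 10]
After line 2 (remove first 12): lst = [2, 11, 18, 10]
After line 3 (insert 24 at index 0): lst = [24, 2, 11, 18, 10]

[24, 2, 11, 18, 10]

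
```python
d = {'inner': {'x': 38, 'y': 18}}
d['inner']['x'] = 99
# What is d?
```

After line 1: d = {'inner': {'x': 38, 'y': 18}}
After line 2 (inner x overwritten): d = {'inner': {'x': 99, 'y': 18}}

{'inner': {'x': 99, 'y': 18}}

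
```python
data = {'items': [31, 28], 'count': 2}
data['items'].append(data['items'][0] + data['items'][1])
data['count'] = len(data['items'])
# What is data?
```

After line 1: data = {'items': [31, 28], 'count': 2}
After line 2 (append 31 + 28 = 59): data = {'items': [31, 28, 59], 'count': 2}
After line 3 (count = len(items) = 3): data = {'items': [31, 28, 59], 'count': 3}

{'items': [31, 28, 59], 'count': 3}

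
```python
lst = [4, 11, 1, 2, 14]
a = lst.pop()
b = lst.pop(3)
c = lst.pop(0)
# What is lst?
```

After line 1: lst = [4, 11, 1, 2, 14]
After line 2 (pop() -> a = 14): lst = [4, 11, 1, 2]
After line 3 (pop(3) -> b = 2): lst = [4, 11, 1]
After line 4 (pop(0) -> c = 4): lst = [11, 1]

[11, 1]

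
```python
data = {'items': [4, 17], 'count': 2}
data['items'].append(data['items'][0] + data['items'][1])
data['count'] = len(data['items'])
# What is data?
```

After line 1: data = {'items': [4, 17], 'count': 2}
After line 2 (append 4 + 17 = 21): data = {'items': [4, 17, 21], 'count': 2}
After line 3 (count = len(items) = 3): data = {'items': [4, 17, 21], 'count': 3}

{'items': [4, 17, 21], 'count': 3}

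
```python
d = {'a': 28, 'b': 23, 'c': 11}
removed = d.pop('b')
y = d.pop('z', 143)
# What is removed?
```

After line 1: d = {'a': 28, 'b': 23, 'c': 11}
After line 2 (pop 'b' returns 23): d = {'a': 28, 'c': 11}, removed = 23
After line 3 (pop 'z' missing, returns default 143): d = {'a': 28, 'c': 11}, y = 143

23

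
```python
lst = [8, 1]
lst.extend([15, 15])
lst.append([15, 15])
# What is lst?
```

After line 1: lst = [8, 1]
After line 2 (extend unpacks [15, 15]): lst = [8, 1, 15, 15]
After line 3 (append adds [15, 15] as single element): lst = [8, 1, 15, 15, [15, 15]]

[8, 1, 15, 15, [15, 15]]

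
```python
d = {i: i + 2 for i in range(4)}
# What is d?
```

{0: 2, 1: 3, 2: 4, 3: 5}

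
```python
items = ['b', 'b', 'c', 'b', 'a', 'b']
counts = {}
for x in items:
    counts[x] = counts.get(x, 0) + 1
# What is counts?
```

Initial: counts = {}, items = ['b', 'b', 'c', 'b', 'a', 'b']
See 'b': counts = {'b': 1}
See 'b': counts = {'b': 2}
See 'c': counts = {'b': 2, 'c': 1}
See 'b': counts = {'b': 3, 'c': 1}
See 'a': counts = {'b': 3, 'c': 1, 'a': 1}
See 'b': counts = {'b': 4, 'c': 1, 'a': 1}

{'b': 4, 'c': 1, 'a': 1}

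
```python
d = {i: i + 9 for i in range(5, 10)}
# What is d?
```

{5: 14, 6: 15, 7: 16, 8: 17, 9: 18}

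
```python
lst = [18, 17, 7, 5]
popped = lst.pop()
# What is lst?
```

[18, 17, 7]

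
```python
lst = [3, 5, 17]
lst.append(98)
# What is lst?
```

[3, 5, 17, 98]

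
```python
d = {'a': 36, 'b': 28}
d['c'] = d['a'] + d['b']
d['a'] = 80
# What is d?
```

After line 1: d = {'a': 36, 'b': 28}
After line 2 (d['c'] = 36 + 28): d = {'a': 36, 'b': 28, 'c': 64}
After line 3: d = {'a': 80, 'b': 28, 'c': 64}

{'a': 80, 'b': 28, 'c': 64}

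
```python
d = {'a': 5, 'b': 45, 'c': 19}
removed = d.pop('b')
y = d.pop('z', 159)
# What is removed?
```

After line 1: d = {'a': 5, 'b': 45, 'c': 19}
After line 2 (pop 'b' returns 45): d = {'a': 5, 'c': 19}, removed = 45
After line 3 (pop 'z' missing, returns default 159): d = {'a': 5, 'c': 19}, y = 159

45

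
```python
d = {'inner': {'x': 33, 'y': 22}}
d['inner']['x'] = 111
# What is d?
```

After line 1: d = {'inner': {'x': 33, 'y': 22}}
After line 2 (inner x overwritten): d = {'inner': {'x': 111, 'y': 22}}

{'inner': {'x': 111, 'y': 22}}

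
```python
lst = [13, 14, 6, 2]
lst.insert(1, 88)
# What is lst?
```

[13, 88, 14, 6, 2]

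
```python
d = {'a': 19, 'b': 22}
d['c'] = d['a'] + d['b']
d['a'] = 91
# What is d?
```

After line 1: d = {'a': 19, 'b': 22}
After line 2 (d['c'] = 19 + 22): d = {'a': 19, 'b': 22, 'c': 41}
After line 3: d = {'a': 91, 'b': 22, 'c': 41}

{'a': 91, 'b': 22, 'c': 41}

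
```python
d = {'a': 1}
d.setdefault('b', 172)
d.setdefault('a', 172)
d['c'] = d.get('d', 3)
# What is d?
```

After line 1: d = {'a': 1}
After line 2 (setdefault adds 'b'=172): d = {'a': 1, 'b': 172}
After line 3 (setdefault 'a' no-op, already exists): d = {'a': 1, 'b': 172}
After line 4 (get('d', 3) returns default since 'd' not in d): d = {'a': 1, 'b': 172, 'c': 3}

{'a': 1, 'b': 172, 'c': 3}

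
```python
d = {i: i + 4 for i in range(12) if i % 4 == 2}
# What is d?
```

{2: 6, 6: 10, 10: 14}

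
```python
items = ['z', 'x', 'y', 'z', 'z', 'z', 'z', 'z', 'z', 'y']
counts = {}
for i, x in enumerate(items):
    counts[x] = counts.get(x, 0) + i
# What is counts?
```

Initial: counts = {}, items = ['z', 'x', 'y', 'z', 'z', 'z', 'z', 'z', 'z', 'y']
i=0, x='z': counts = {'z': 0}
i=1, x='x': counts = {'z': 0, 'x': 1}
i=2, x='y': counts = {'z': 0, 'x': 1, 'y': 2}
i=3, x='z': counts = {'z': 3, 'x': 1, 'y': 2}
i=4, x='z': counts = {'z': 7, 'x': 1, 'y': 2}
i=5, x='z': counts = {'z': 12, 'x': 1, 'y': 2}
i=6, x='z': counts = {'z': 18, 'x': 1, 'y': 2}
i=7, x='z': counts = {'z': 25, 'x': 1, 'y': 2}
i=8, x='z': counts = {'z': 33, 'x': 1, 'y': 2}
i=9, x='y': counts = {'z': 33, 'x': 1, 'y': 11}

{'z': 33, 'x': 1, 'y': 11}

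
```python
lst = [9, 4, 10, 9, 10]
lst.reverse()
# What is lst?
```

[10, 9, 10, 4, 9]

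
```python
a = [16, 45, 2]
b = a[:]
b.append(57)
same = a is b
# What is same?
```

After line 1: a = [16, 45, 2]
After line 2 (b = a[:] is a shallow copy, new object): a = [16, 45, 2], b = [16, 45, 2]
After line 3 (append only mutates b): a = [16, 45, 2], b = [16, 45, 2, 57]
After line 4 (same = a is b; different objects -> False): same = False

False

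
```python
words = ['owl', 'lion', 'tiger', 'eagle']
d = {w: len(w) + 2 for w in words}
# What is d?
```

{'owl': 5, 'lion': 6, 'tiger': 7, 'eagle': 7}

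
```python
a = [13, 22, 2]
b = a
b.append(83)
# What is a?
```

After line 1: a = [13, 22, 2]
After line 2 (b = a is an alias, same object): a = [13, 22, 2], b = [13, 22, 2]
After line 3 (b.append mutates the shared list): a = [13, 22, 2, 83], b = [13, 22, 2, 83]

[13, 22, 2, 83]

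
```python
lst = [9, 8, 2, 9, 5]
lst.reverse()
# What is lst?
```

[5, 9, 2, 8, 9]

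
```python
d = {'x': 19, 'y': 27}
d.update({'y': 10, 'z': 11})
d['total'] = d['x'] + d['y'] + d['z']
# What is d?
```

After line 1: d = {'x': 19, 'y': 27}
After line 2 (y overwritten, z added): d = {'x': 19, 'y': 10, 'z': 11}
After line 3 (total = 19 + 10 + 11 = 40): d = {'x': 19, 'y': 10, 'z': 11, 'total': 40}

{'x': 19, 'y': 10, 'z': 11, 'total': 40}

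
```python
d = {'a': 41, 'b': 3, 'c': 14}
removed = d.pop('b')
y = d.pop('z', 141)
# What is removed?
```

After line 1: d = {'a': 41, 'b': 3, 'c': 14}
After line 2 (pop 'b' returns 3): d = {'a': 41, 'c': 14}, removed = 3
After line 3 (pop 'z' missing, returns default 141): d = {'a': 41, 'c': 14}, y = 141

3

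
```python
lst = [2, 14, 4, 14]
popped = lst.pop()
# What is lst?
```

[2, 14, 4]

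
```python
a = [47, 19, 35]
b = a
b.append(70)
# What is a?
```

After line 1: a = [47, 19, 35]
After line 2 (b = a is an alias, same object): a = [47, 19, 35], b = [47, 19, 35]
After line 3 (b.append mutates the shared list): a = [47, 19, 35, 70], b = [47, 19, 35, 70]

[47, 19, 35, 70]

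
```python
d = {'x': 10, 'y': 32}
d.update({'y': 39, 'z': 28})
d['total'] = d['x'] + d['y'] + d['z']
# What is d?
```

After line 1: d = {'x': 10, 'y': 32}
After line 2 (y overwritten, z added): d = {'x': 10, 'y': 39, 'z': 28}
After line 3 (total = 10 + 39 + 28 = 77): d = {'x': 10, 'y': 39, 'z': 28, 'total': 77}

{'x': 10, 'y': 39, 'z': 28, 'total': 77}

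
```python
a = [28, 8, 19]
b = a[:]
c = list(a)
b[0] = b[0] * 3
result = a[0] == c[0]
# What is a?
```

After line 1: a = [28, 8, 19]
After line 2 (b = a[:], copy): a = [28, 8, 19], b = [28, 8, 19]
After line 3 (c = list(a) is a copy, new object): c = [28, 8, 19]
After line 4 (b[0] = 28 * 3 = 84; only b mutates (copy)): a = [28, 8, 19], b = [84, 8, 19], c = [28, 8, 19]
After line 5 (a[0] = 28, c[0] = 28; result = True)

[28, 8, 19]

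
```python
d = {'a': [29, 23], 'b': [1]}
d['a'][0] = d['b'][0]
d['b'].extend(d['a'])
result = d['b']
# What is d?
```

After line 1: d = {'a': [29, 23], 'b': [1]}
After line 2 (a[0] = b[0] = 1): d = {'a': [1, 23], 'b': [1]}
After line 3 (b.extend(a) appends [1, 23]): d = {'a': [1, 23], 'b': [1, 1, 23]}
After line 4: result = d['b'] = [1, 1, 23]

{'a': [1, 23], 'b': [1, 1, 23]}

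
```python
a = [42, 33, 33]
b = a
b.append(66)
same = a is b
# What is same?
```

After line 1: a = [42, 33, 33]
After line 2 (b = a is an alias, same object): a = [42, 33, 33], b = [42, 33, 33]
After line 3 (b.append mutates the shared list): a = [42, 33, 33, 66], b = [42, 33, 33, 66]
After line 4 (same = a is b; same object -> True): same = True

True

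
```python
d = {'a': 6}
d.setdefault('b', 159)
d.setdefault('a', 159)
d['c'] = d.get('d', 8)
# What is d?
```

After line 1: d = {'a': 6}
After line 2 (setdefault adds 'b'=159): d = {'a': 6, 'b': 159}
After line 3 (setdefault 'a' no-op, already exists): d = {'a': 6, 'b': 159}
After line 4 (get('d', 8) returns default since 'd' not in d): d = {'a': 6, 'b': 159, 'c': 8}

{'a': 6, 'b': 159, 'c': 8}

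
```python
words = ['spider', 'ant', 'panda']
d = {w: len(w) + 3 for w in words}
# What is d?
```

{'spider': 9, 'ant': 6, 'panda': 8}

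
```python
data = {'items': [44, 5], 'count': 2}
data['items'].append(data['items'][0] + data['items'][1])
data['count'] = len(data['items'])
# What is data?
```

After line 1: data = {'items': [44, 5], 'count': 2}
After line 2 (append 44 + 5 = 49): data = {'items': [44, 5, 49], 'count': 2}
After line 3 (count = len(items) = 3): data = {'items': [44, 5, 49], 'count': 3}

{'items': [44, 5, 49], 'count': 3}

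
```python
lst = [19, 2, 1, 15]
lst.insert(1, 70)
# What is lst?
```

[19, 70, 2, 1, 15]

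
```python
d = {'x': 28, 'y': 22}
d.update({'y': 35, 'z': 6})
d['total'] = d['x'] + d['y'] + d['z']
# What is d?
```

After line 1: d = {'x': 28, 'y': 22}
After line 2 (y overwritten, z added): d = {'x': 28, 'y': 35, 'z': 6}
After line 3 (total = 28 + 35 + 6 = 69): d = {'x': 28, 'y': 35, 'z': 6, 'total': 69}

{'x': 28, 'y': 35, 'z': 6, 'total': 69}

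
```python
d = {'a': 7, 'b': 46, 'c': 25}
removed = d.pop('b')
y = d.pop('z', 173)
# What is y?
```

After line 1: d = {'a': 7, 'b': 46, 'c': 25}
After line 2 (pop 'b' returns 46): d = {'a': 7, 'c': 25}, removed = 46
After line 3 (pop 'z' missing, returns default 173): d = {'a': 7, 'c': 25}, y = 173

173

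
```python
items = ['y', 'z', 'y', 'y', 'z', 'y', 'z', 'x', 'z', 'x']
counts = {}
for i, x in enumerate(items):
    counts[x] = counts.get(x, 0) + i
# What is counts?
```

Initial: counts = {}, items = ['y', 'z', 'y', 'y', 'z', 'y', 'z', 'x', 'z', 'x']
i=0, x='y': counts = {'y': 0}
i=1, x='z': counts = {'y': 0, 'z': 1}
i=2, x='y': counts = {'y': 2, 'z': 1}
i=3, x='y': counts = {'y': 5, 'z': 1}
i=4, x='z': counts = {'y': 5, 'z': 5}
i=5, x='y': counts = {'y': 10, 'z': 5}
i=6, x='z': counts = {'y': 10, 'z': 11}
i=7, x='x': counts = {'y': 10, 'z': 11, 'x': 7}
i=8, x='z': counts = {'y': 10, 'z': 19, 'x': 7}
i=9, x='x': counts = {'y': 10, 'z': 19, 'x': 16}

{'y': 10, 'z': 19, 'x': 16}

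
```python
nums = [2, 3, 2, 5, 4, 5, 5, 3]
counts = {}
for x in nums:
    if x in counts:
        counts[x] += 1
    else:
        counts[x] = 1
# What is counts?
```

Initial: counts = {}, nums = [2, 3, 2, 5, 4, 5, 5, 3]
See 2: counts = {2: 1}
See 3: counts = {2: 1, 3: 1}
See 2: counts = {2: 2, 3: 1}
See 5: counts = {2: 2, 3: 1, 5: 1}
See 4: counts = {2: 2, 3: 1, 5: 1, 4: 1}
See 5: counts = {2: 2, 3: 1, 5: 2, 4: 1}
See 5: counts = {2: 2, 3: 1, 5: 3, 4: 1}
See 3: counts = {2: 2, 3: 2, 5: 3, 4: 1}

{2: 2, 3: 2, 5: 3, 4: 1}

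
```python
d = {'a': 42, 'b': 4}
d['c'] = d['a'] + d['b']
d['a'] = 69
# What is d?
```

After line 1: d = {'a': 42, 'b': 4}
After line 2 (d['c'] = 42 + 4): d = {'a': 42, 'b': 4, 'c': 46}
After line 3: d = {'a': 69, 'b': 4, 'c': 46}

{'a': 69, 'b': 4, 'c': 46}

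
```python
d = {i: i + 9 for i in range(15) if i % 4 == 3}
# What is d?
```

{3: 12, 7: 16, 11: 20}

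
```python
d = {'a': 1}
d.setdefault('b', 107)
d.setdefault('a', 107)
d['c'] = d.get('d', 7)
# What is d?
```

After line 1: d = {'a': 1}
After line 2 (setdefault adds 'b'=107): d = {'a': 1, 'b': 107}
After line 3 (setdefault 'a' no-op, already exists): d = {'a': 1, 'b': 107}
After line 4 (get('d', 7) returns default since 'd' not in d): d = {'a': 1, 'b': 107, 'c': 7}

{'a': 1, 'b': 107, 'c': 7}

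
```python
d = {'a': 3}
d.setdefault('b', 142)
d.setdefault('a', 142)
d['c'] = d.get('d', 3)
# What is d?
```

After line 1: d = {'a': 3}
After line 2 (setdefault adds 'b'=142): d = {'a': 3, 'b': 142}
After line 3 (setdefault 'a' no-op, already exists): d = {'a': 3, 'b': 142}
After line 4 (get('d', 3) returns default since 'd' not in d): d = {'a': 3, 'b': 142, 'c': 3}

{'a': 3, 'b': 142, 'c': 3}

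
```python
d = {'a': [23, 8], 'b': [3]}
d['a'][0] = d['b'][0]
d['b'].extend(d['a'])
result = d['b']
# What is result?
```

After line 1: d = {'a': [23, 8], 'b': [3]}
After line 2 (a[0] = b[0] = 3): d = {'a': [3, 8], 'b': [3]}
After line 3 (b.extend(a) appends [3, 8]): d = {'a': [3, 8], 'b': [3, 3, 8]}
After line 4: result = d['b'] = [3, 3, 8]

[3, 3, 8]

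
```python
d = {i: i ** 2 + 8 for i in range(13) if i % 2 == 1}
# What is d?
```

{1: 9, 3: 17, 5: 33, 7: 57, 9: 89, 11: 129}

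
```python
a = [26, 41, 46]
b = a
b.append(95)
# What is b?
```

After line 1: a = [26, 41, 46]
After line 2 (b = a is an alias, same object): a = [26, 41, 46], b = [26, 41, 46]
After line 3 (b.append mutates the shared list): a = [26, 41, 46, 95], b = [26, 41, 46, 95]

[26, 41, 46, 95]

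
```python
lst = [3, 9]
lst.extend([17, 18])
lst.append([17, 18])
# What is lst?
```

After line 1: lst = [3, 9]
After line 2 (extend unpacks [17, 18]): lst = [3, 9, 17, 18]
After line 3 (append adds [17, 18] as single element): lst = [3, 9, 17, 18, [17, 18]]

[3, 9, 17, 18, [17, 18]]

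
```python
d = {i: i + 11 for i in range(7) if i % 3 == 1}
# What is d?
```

{1: 12, 4: 15}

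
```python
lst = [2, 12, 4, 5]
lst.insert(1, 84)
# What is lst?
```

[2, 84, 12, 4, 5]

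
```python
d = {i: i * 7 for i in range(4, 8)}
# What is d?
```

{4: 28, 5: 35, 6: 42, 7: 49}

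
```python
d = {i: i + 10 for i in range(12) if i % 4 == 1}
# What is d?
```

{1: 11, 5: 15, 9: 19}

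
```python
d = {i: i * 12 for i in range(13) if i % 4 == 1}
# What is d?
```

{1: 12, 5: 60, 9: 108}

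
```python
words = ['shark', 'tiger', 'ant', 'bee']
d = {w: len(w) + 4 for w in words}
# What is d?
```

{'shark': 9, 'tiger': 9, 'ant': 7, 'bee': 7}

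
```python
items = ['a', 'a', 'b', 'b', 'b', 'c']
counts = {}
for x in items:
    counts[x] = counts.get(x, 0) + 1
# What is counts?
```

Initial: counts = {}, items = ['a', 'a', 'b', 'b', 'b', 'c']
See 'a': counts = {'a': 1}
See 'a': counts = {'a': 2}
See 'b': counts = {'a': 2, 'b': 1}
See 'b': counts = {'a': 2, 'b': 2}
See 'b': counts = {'a': 2, 'b': 3}
See 'c': counts = {'a': 2, 'b': 3, 'c': 1}

{'a': 2, 'b': 3, 'c': 1}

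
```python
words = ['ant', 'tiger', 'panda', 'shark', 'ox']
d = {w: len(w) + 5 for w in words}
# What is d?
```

{'ant': 8, 'tiger': 10, 'panda': 10, 'shark': 10, 'ox': 7}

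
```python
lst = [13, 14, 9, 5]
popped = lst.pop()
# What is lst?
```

[13, 14, 9]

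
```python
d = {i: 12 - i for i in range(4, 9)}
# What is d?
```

{4: 8, 5: 7, 6: 6, 7: 5, 8: 4}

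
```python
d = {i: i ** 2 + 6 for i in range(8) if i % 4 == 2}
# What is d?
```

{2: 10, 6: 42}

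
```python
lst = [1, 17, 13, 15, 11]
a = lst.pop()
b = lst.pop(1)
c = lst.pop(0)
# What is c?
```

After line 1: lst = [1, 17, 13, 15, 11]
After line 2 (pop() -> a = 11): lst = [1, 17, 13, 15]
After line 3 (pop(1) -> b = 17): lst = [1, 13, 15]
After line 4 (pop(0) -> c = 1): lst = [13, 15]

1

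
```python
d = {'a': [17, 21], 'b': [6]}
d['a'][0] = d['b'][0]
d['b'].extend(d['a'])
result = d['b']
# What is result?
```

After line 1: d = {'a': [17, 21], 'b': [6]}
After line 2 (a[0] = b[0] = 6): d = {'a': [6, 21], 'b': [6]}
After line 3 (b.extend(a) appends [6, 21]): d = {'a': [6, 21], 'b': [6, 6, 21]}
After line 4: result = d['b'] = [6, 6, 21]

[6, 6, 21]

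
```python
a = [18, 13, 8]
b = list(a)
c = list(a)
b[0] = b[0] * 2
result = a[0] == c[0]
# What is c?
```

After line 1: a = [18, 13, 8]
After line 2 (b = list(a), copy): a = [18, 13, 8], b = [18, 13, 8]
After line 3 (c = list(a) is a copy, new object): c = [18, 13, 8]
After line 4 (b[0] = 18 * 2 = 36; only b mutates (copy)): a = [18, 13, 8], b = [36, 13, 8], c = [18, 13, 8]
After line 5 (a[0] = 18, c[0] = 18; result = True)

[18, 13, 8]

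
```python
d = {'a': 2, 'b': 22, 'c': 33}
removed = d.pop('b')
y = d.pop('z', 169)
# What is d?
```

After line 1: d = {'a': 2, 'b': 22, 'c': 33}
After line 2 (pop 'b' returns 22): d = {'a': 2, 'c': 33}, removed = 22
After line 3 (pop 'z' missing, returns default 169): d = {'a': 2, 'c': 33}, y = 169

{'a': 2, 'c': 33}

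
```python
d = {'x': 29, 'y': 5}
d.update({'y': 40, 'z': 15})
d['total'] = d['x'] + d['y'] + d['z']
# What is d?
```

After line 1: d = {'x': 29, 'y': 5}
After line 2 (y overwritten, z added): d = {'x': 29, 'y': 40, 'z': 15}
After line 3 (total = 29 + 40 + 15 = 84): d = {'x': 29, 'y': 40, 'z': 15, 'total': 84}

{'x': 29, 'y': 40, 'z': 15, 'total': 84}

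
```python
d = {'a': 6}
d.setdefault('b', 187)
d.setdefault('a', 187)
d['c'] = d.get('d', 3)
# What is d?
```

After line 1: d = {'a': 6}
After line 2 (setdefault adds 'b'=187): d = {'a': 6, 'b': 187}
After line 3 (setdefault 'a' no-op, already exists): d = {'a': 6, 'b': 187}
After line 4 (get('d', 3) returns default since 'd' not in d): d = {'a': 6, 'b': 187, 'c': 3}

{'a': 6, 'b': 187, 'c': 3}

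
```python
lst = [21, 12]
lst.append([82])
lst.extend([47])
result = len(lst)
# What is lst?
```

After line 1: lst = [21, 12]
After line 2 (append adds [82] as single element): lst = [21, 12, [82]]
After line 3 (extend unpacks [47], adds 47): lst = [21, 12, [82], 47]
After line 4: result = len(lst) = 4

[21, 12, [82], 47]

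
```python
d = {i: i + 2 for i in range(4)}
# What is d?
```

{0: 2, 1: 3, 2: 4, 3: 5}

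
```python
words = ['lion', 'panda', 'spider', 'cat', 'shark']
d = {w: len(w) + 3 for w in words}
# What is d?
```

{'lion': 7, 'panda': 8, 'spider': 9, 'cat': 6, 'shark': 8}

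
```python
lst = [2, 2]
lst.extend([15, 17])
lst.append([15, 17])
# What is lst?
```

After line 1: lst = [2, 2]
After line 2 (extend unpacks [15, 17]): lst = [2, 2, 15, 17]
After line 3 (append adds [15, 17] as single element): lst = [2, 2, 15, 17, [15, 17]]

[2, 2, 15, 17, [15, 17]]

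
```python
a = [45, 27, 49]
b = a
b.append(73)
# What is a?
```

After line 1: a = [45, 27, 49]
After line 2 (b = a is an alias, same object): a = [45, 27, 49], b = [45, 27, 49]
After line 3 (b.append mutates the shared list): a = [45, 27, 49, 73], b = [45, 27, 49, 73]

[45, 27, 49, 73]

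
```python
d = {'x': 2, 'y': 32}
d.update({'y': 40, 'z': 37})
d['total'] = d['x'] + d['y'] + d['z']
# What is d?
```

After line 1: d = {'x': 2, 'y': 32}
After line 2 (y overwritten, z added): d = {'x': 2, 'y': 40, 'z': 37}
After line 3 (total = 2 + 40 + 37 = 79): d = {'x': 2, 'y': 40, 'z': 37, 'total': 79}

{'x': 2, 'y': 40, 'z': 37, 'total': 79}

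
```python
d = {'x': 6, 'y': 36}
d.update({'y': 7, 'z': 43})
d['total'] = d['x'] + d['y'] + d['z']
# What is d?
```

After line 1: d = {'x': 6, 'y': 36}
After line 2 (y overwritten, z added): d = {'x': 6, 'y': 7, 'z': 43}
After line 3 (total = 6 + 7 + 43 = 56): d = {'x': 6, 'y': 7, 'z': 43, 'total': 56}

{'x': 6, 'y': 7, 'z': 43, 'total': 56}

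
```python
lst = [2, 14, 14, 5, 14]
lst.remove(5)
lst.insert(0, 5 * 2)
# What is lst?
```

After line 1: lst = [2, 14, 14, 5, 14]
After line 2 (remove first 5): lst = [2, 14, 14, 14]
After line 3 (insert 10 at index 0): lst = [10, 2, 14, 14, 14]

[10, 2, 14, 14, 14]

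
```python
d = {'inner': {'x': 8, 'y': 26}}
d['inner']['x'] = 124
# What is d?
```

After line 1: d = {'inner': {'x': 8, 'y': 26}}
After line 2 (inner x overwritten): d = {'inner': {'x': 124, 'y': 26}}

{'inner': {'x': 124, 'y': 26}}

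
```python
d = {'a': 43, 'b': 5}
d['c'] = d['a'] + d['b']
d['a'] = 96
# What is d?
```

After line 1: d = {'a': 43, 'b': 5}
After line 2 (d['c'] = 43 + 5): d = {'a': 43, 'b': 5, 'c': 48}
After line 3: d = {'a': 96, 'b': 5, 'c': 48}

{'a': 96, 'b': 5, 'c': 48}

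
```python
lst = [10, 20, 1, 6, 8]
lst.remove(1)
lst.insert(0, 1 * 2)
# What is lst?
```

After line 1: lst = [10, 20, 1, 6, 8]
After line 2 (remove first 1): lst = [10, 20, 6, 8]
After line 3 (insert 2 at index 0): lst = [2, 10, 20, 6, 8]

[2, 10, 20, 6, 8]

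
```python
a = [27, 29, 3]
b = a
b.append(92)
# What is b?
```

After line 1: a = [27, 29, 3]
After line 2 (b = a is an alias, same object): a = [27, 29, 3], b = [27, 29, 3]
After line 3 (b.append mutates the shared list): a = [27, 29, 3, 92], b = [27, 29, 3, 92]

[27, 29, 3, 92]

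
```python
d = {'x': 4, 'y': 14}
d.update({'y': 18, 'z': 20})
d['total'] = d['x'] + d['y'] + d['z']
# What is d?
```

After line 1: d = {'x': 4, 'y': 14}
After line 2 (y overwritten, z added): d = {'x': 4, 'y': 18, 'z': 20}
After line 3 (total = 4 + 18 + 20 = 42): d = {'x': 4, 'y': 18, 'z': 20, 'total': 42}

{'x': 4, 'y': 18, 'z': 20, 'total': 42}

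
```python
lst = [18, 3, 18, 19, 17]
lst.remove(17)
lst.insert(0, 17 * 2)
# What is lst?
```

After line 1: lst = [18, 3, 18, 19, 17]
After line 2 (remove first 17): lst = [18, 3, 18, 19]
After line 3 (insert 34 at index 0): lst = [34, 18, 3, 18, 19]

[34, 18, 3, 18, 19]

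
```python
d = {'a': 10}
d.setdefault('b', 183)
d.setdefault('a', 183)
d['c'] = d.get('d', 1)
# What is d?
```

After line 1: d = {'a': 10}
After line 2 (setdefault adds 'b'=183): d = {'a': 10, 'b': 183}
After line 3 (setdefault 'a' no-op, already exists): d = {'a': 10, 'b': 183}
After line 4 (get('d', 1) returns default since 'd' not in d): d = {'a': 10, 'b': 183, 'c': 1}

{'a': 10, 'b': 183, 'c': 1}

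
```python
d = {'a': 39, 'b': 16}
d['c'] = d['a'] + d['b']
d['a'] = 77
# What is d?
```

After line 1: d = {'a': 39, 'b': 16}
After line 2 (d['c'] = 39 + 16): d = {'a': 39, 'b': 16, 'c': 55}
After line 3: d = {'a': 77, 'b': 16, 'c': 55}

{'a': 77, 'b': 16, 'c': 55}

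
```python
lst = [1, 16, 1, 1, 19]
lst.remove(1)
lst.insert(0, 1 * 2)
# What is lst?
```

After line 1: lst = [1, 16, 1, 1, 19]
After line 2 (remove first 1): lst = [16, 1, 1, 19]
After line 3 (insert 2 at index 0): lst = [2, 16, 1, 1, 19]

[2, 16, 1, 1, 19]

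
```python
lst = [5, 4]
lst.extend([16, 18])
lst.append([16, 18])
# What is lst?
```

After line 1: lst = [5, 4]
After line 2 (extend unpacks [16, 18]): lst = [5, 4, 16, 18]
After line 3 (append adds [16, 18] as single element): lst = [5, 4, 16, 18, [16, 18]]

[5, 4, 16, 18, [16, 18]]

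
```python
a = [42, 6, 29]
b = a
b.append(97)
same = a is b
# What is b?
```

After line 1: a = [42, 6, 29]
After line 2 (b = a is an alias, same object): a = [42, 6, 29], b = [42, 6, 29]
After line 3 (b.append mutates the shared list): a = [42, 6, 29, 97], b = [42, 6, 29, 97]
After line 4 (same = a is b; same object -> True): same = True

[42, 6, 29, 97]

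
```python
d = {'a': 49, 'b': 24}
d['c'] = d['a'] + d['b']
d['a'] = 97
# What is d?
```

After line 1: d = {'a': 49, 'b': 24}
After line 2 (d['c'] = 49 + 24): d = {'a': 49, 'b': 24, 'c': 73}
After line 3: d = {'a': 97, 'b': 24, 'c': 73}

{'a': 97, 'b': 24, 'c': 73}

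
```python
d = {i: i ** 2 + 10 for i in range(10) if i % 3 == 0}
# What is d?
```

{0: 10, 3: 19, 6: 46, 9: 91}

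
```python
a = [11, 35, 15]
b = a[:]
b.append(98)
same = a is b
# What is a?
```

After line 1: a = [11, 35, 15]
After line 2 (b = a[:] is a shallow copy, new object): a = [11, 35, 15], b = [11, 35, 15]
After line 3 (append only mutates b): a = [11, 35, 15], b = [11, 35, 15, 98]
After line 4 (same = a is b; different objects -> False): same = False

[11, 35, 15]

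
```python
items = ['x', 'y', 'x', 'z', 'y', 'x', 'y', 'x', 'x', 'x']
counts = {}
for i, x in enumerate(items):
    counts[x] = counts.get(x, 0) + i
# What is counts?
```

Initial: counts = {}, items = ['x', 'y', 'x', 'z', 'y', 'x', 'y', 'x', 'x', 'x']
i=0, x='x': counts = {'x': 0}
i=1, x='y': counts = {'x': 0, 'y': 1}
i=2, x='x': counts = {'x': 2, 'y': 1}
i=3, x='z': counts = {'x': 2, 'y': 1, 'z': 3}
i=4, x='y': counts = {'x': 2, 'y': 5, 'z': 3}
i=5, x='x': counts = {'x': 7, 'y': 5, 'z': 3}
i=6, x='y': counts = {'x': 7, 'y': 11, 'z': 3}
i=7, x='x': counts = {'x': 14, 'y': 11, 'z': 3}
i=8, x='x': counts = {'x': 22, 'y': 11, 'z': 3}
i=9, x='x': counts = {'x': 31, 'y': 11, 'z': 3}

{'x': 31, 'y': 11, 'z': 3}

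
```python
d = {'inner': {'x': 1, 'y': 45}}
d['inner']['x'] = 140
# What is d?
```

After line 1: d = {'inner': {'x': 1, 'y': 45}}
After line 2 (inner x overwritten): d = {'inner': {'x': 140, 'y': 45}}

{'inner': {'x': 140, 'y': 45}}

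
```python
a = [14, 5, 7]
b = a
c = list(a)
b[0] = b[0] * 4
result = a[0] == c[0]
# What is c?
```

After line 1: a = [14, 5, 7]
After line 2 (b = a, alias): a = [14, 5, 7], b = [14, 5, 7]
After line 3 (c = list(a) is a copy, new object): c = [14, 5, 7]
After line 4 (b[0] = 14 * 4 = 56; mutates shared a/b): a = b = [56, 5, 7], c = [14, 5, 7]
After line 5 (a[0] = 56, c[0] = 14; result = False)

[14, 5, 7]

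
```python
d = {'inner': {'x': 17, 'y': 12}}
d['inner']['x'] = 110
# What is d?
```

After line 1: d = {'inner': {'x': 17, 'y': 12}}
After line 2 (inner x overwritten): d = {'inner': {'x': 110, 'y': 12}}

{'inner': {'x': 110, 'y': 12}}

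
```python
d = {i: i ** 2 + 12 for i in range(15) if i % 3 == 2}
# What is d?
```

{2: 16, 5: 37, 8: 76, 11: 133, 14: 208}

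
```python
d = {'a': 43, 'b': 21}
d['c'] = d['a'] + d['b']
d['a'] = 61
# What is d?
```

After line 1: d = {'a': 43, 'b': 21}
After line 2 (d['c'] = 43 + 21): d = {'a': 43, 'b': 21, 'c': 64}
After line 3: d = {'a': 61, 'b': 21, 'c': 64}

{'a': 61, 'b': 21, 'c': 64}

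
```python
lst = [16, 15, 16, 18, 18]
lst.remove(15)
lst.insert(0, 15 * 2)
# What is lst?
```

After line 1: lst = [16, 15, 16, 18, 18]
After line 2 (remove first 15): lst = [16, 16, 18, 18]
After line 3 (insert 30 at index 0): lst = [30, 16, 16, 18, 18]

[30, 16, 16, 18, 18]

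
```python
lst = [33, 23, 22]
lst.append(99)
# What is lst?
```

[33, 23, 22, 99]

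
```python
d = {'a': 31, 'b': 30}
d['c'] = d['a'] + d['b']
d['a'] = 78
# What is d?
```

After line 1: d = {'a': 31, 'b': 30}
After line 2 (d['c'] = 31 + 30): d = {'a': 31, 'b': 30, 'c': 61}
After line 3: d = {'a': 78, 'b': 30, 'c': 61}

{'a': 78, 'b': 30, 'c': 61}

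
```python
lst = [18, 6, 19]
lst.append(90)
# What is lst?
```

[18, 6, 19, 90]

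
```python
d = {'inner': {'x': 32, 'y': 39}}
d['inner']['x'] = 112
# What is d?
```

After line 1: d = {'inner': {'x': 32, 'y': 39}}
After line 2 (inner x overwritten): d = {'inner': {'x': 112, 'y': 39}}

{'inner': {'x': 112, 'y': 39}}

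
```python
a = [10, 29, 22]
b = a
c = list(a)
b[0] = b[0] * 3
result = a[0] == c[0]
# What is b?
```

After line 1: a = [10, 29, 22]
After line 2 (b = a, alias): a = [10, 29, 22], b = [10, 29, 22]
After line 3 (c = list(a) is a copy, new object): c = [10, 29, 22]
After line 4 (b[0] = 10 * 3 = 30; mutates shared a/b): a = b = [30, 29, 22], c = [10, 29, 22]
After line 5 (a[0] = 30, c[0] = 10; result = False)

[30, 29, 22]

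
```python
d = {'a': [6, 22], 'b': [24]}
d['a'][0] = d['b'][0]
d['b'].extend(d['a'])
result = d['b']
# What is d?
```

After line 1: d = {'a': [6, 22], 'b': [24]}
After line 2 (a[0] = b[0] = 24): d = {'a': [24, 22], 'b': [24]}
After line 3 (b.extend(a) appends [24, 22]): d = {'a': [24, 22], 'b': [24, 24, 22]}
After line 4: result = d['b'] = [24, 24, 22]

{'a': [24, 22], 'b': [24, 24, 22]}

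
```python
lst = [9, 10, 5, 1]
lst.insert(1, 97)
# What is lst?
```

[9, 97, 10, 5, 1]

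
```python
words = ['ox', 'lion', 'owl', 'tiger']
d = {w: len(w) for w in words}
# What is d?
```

{'ox': 2, 'lion': 4, 'owl': 3, 'tiger': 5}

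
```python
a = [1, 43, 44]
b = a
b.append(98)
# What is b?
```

After line 1: a = [1, 43, 44]
After line 2 (b = a is an alias, same object): a = [1, 43, 44], b = [1, 43, 44]
After line 3 (b.append mutates the shared list): a = [1, 43, 44, 98], b = [1, 43, 44, 98]

[1, 43, 44, 98]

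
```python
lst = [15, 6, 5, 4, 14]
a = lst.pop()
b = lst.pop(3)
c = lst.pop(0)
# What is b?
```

After line 1: lst = [15, 6, 5, 4, 14]
After line 2 (pop() -> a = 14): lst = [15, 6, 5, 4]
After line 3 (pop(3) -> b = 4): lst = [15, 6, 5]
After line 4 (pop(0) -> c = 15): lst = [6, 5]

4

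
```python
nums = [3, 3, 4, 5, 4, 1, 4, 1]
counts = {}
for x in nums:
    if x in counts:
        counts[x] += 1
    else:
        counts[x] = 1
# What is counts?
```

Initial: counts = {}, nums = [3, 3, 4, 5, 4, 1, 4, 1]
See 3: counts = {3: 1}
See 3: counts = {3: 2}
See 4: counts = {3: 2, 4: 1}
See 5: counts = {3: 2, 4: 1, 5: 1}
See 4: counts = {3: 2, 4: 2, 5: 1}
See 1: counts = {3: 2, 4: 2, 5: 1, 1: 1}
See 4: counts = {3: 2, 4: 3, 5: 1, 1: 1}
See 1: counts = {3: 2, 4: 3, 5: 1, 1: 2}

{3: 2, 4: 3, 5: 1, 1: 2}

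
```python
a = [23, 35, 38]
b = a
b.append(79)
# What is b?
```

After line 1: a = [23, 35, 38]
After line 2 (b = a is an alias, same object): a = [23, 35, 38], b = [23, 35, 38]
After line 3 (b.append mutates the shared list): a = [23, 35, 38, 79], b = [23, 35, 38, 79]

[23, 35, 38, 79]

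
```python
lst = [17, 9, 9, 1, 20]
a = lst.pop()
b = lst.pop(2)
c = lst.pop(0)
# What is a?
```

After line 1: lst = [17, 9, 9, 1, 20]
After line 2 (pop() -> a = 20): lst = [17, 9, 9, 1]
After line 3 (pop(2) -> b = 9): lst = [17, 9, 1]
After line 4 (pop(0) -> c = 17): lst = [9, 1]

20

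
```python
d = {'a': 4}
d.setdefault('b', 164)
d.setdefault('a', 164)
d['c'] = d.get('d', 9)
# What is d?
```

After line 1: d = {'a': 4}
After line 2 (setdefault adds 'b'=164): d = {'a': 4, 'b': 164}
After line 3 (setdefault 'a' no-op, already exists): d = {'a': 4, 'b': 164}
After line 4 (get('d', 9) returns default since 'd' not in d): d = {'a': 4, 'b': 164, 'c': 9}

{'a': 4, 'b': 164, 'c': 9}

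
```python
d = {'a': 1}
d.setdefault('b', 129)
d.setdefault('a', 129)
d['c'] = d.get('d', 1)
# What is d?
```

After line 1: d = {'a': 1}
After line 2 (setdefault adds 'b'=129): d = {'a': 1, 'b': 129}
After line 3 (setdefault 'a' no-op, already exists): d = {'a': 1, 'b': 129}
After line 4 (get('d', 1) returns default since 'd' not in d): d = {'a': 1, 'b': 129, 'c': 1}

{'a': 1, 'b': 129, 'c': 1}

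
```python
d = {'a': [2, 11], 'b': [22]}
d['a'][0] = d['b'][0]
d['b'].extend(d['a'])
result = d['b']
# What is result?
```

After line 1: d = {'a': [2, 11], 'b': [22]}
After line 2 (a[0] = b[0] = 22): d = {'a': [22, 11], 'b': [22]}
After line 3 (b.extend(a) appends [22, 11]): d = {'a': [22, 11], 'b': [22, 22, 11]}
After line 4: result = d['b'] = [22, 22, 11]

[22, 22, 11]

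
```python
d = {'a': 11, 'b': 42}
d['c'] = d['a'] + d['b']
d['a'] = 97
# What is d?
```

After line 1: d = {'a': 11, 'b': 42}
After line 2 (d['c'] = 11 + 42): d = {'a': 11, 'b': 42, 'c': 53}
After line 3: d = {'a': 97, 'b': 42, 'c': 53}

{'a': 97, 'b': 42, 'c': 53}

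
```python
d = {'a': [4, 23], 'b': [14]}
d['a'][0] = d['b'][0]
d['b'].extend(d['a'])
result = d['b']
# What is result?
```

After line 1: d = {'a': [4, 23], 'b': [14]}
After line 2 (a[0] = b[0] = 14): d = {'a': [14, 23], 'b': [14]}
After line 3 (b.extend(a) appends [14, 23]): d = {'a': [14, 23], 'b': [14, 14, 23]}
After line 4: result = d['b'] = [14, 14, 23]

[14, 14, 23]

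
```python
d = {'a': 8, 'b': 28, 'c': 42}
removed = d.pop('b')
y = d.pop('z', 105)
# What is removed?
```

After line 1: d = {'a': 8, 'b': 28, 'c': 42}
After line 2 (pop 'b' returns 28): d = {'a': 8, 'c': 42}, removed = 28
After line 3 (pop 'z' missing, returns default 105): d = {'a': 8, 'c': 42}, y = 105

28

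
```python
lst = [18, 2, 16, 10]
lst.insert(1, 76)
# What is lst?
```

[18, 76, 2, 16, 10]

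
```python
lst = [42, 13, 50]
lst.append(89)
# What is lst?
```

[42, 13, 50, 89]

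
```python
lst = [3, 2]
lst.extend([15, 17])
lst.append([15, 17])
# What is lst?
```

After line 1: lst = [3, 2]
After line 2 (extend unpacks [15, 17]): lst = [3, 2, 15, 17]
After line 3 (append adds [15, 17] as single element): lst = [3, 2, 15, 17, [15, 17]]

[3, 2, 15, 17, [15, 17]]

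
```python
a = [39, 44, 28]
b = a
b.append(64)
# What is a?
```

After line 1: a = [39, 44, 28]
After line 2 (b = a is an alias, same object): a = [39, 44, 28], b = [39, 44, 28]
After line 3 (b.append mutates the shared list): a = [39, 44, 28, 64], b = [39, 44, 28, 64]

[39, 44, 28, 64]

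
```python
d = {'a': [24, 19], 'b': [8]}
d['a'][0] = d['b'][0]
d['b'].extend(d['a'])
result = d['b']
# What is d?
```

After line 1: d = {'a': [24, 19], 'b': [8]}
After line 2 (a[0] = b[0] = 8): d = {'a': [8, 19], 'b': [8]}
After line 3 (b.extend(a) appends [8, 19]): d = {'a': [8, 19], 'b': [8, 8, 19]}
After line 4: result = d['b'] = [8, 8, 19]

{'a': [8, 19], 'b': [8, 8, 19]}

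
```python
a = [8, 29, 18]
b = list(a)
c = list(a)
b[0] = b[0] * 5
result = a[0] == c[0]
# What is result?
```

After line 1: a = [8, 29, 18]
After line 2 (b = list(a), copy): a = [8, 29, 18], b = [8, 29, 18]
After line 3 (c = list(a) is a copy, new object): c = [8, 29, 18]
After line 4 (b[0] = 8 * 5 = 40; only b mutates (copy)): a = [8, 29, 18], b = [40, 29, 18], c = [8, 29, 18]
After line 5 (a[0] = 8, c[0] = 8; result = True)

True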